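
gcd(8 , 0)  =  8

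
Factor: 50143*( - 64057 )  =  -3212010151  =  -7^1*41^1 * 1223^1 * 9151^1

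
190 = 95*2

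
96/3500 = 24/875 = 0.03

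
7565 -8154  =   - 589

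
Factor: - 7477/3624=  -2^(-3 )*3^(  -  1 ) * 151^( - 1)*7477^1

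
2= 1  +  1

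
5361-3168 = 2193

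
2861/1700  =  2861/1700 = 1.68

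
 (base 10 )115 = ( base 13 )8b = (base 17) 6D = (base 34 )3D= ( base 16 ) 73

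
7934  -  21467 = -13533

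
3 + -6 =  - 3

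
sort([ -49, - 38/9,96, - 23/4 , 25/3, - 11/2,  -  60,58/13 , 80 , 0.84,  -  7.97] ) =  [ - 60,-49, - 7.97 , - 23/4, - 11/2, - 38/9, 0.84,  58/13 , 25/3, 80, 96 ]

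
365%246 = 119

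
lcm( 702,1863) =48438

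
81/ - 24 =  - 4 + 5/8 = - 3.38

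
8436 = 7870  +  566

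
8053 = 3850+4203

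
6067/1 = 6067 = 6067.00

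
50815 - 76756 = - 25941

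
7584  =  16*474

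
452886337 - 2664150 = 450222187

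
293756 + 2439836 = 2733592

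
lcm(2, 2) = 2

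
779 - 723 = 56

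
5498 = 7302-1804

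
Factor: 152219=152219^1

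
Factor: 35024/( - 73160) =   -  4378/9145 = - 2^1*5^( - 1)*11^1 * 31^( - 1)*59^( - 1 )*199^1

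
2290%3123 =2290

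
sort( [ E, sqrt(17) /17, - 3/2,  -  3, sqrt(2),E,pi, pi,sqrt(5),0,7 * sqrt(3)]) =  [ - 3, - 3/2, 0,sqrt (17 )/17,sqrt(2), sqrt(5 )  ,  E,E,pi,pi,  7*sqrt( 3)] 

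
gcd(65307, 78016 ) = 1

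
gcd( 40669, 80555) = 1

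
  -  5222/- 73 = 71 + 39/73 = 71.53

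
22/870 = 11/435 = 0.03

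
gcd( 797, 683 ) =1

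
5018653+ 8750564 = 13769217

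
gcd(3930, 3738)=6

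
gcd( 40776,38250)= 6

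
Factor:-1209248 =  - 2^5 * 23^1*31^1*53^1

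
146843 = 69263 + 77580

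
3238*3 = 9714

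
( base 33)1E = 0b101111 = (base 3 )1202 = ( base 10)47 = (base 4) 233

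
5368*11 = 59048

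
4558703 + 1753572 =6312275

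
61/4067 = 61/4067 = 0.01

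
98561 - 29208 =69353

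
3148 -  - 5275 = 8423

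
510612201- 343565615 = 167046586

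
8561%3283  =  1995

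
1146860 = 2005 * 572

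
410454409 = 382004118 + 28450291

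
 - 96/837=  -32/279 = - 0.11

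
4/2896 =1/724 = 0.00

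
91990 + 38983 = 130973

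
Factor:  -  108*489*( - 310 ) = 2^3*3^4*5^1 * 31^1*163^1  =  16371720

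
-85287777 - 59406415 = -144694192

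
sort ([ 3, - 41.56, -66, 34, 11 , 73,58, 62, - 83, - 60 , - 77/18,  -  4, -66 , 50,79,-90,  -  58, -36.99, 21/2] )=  [  -  90, -83,  -  66,-66, - 60,- 58, - 41.56  , - 36.99, - 77/18,- 4,3 , 21/2, 11,34,50, 58, 62,73 , 79 ]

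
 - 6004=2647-8651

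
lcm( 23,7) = 161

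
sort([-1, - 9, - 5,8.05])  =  [-9, - 5, - 1, 8.05]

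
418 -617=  - 199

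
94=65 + 29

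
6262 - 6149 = 113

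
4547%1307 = 626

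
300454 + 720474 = 1020928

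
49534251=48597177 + 937074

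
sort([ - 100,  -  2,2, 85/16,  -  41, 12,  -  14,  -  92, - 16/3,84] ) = [ - 100, - 92, - 41, - 14, - 16/3,-2, 2,85/16, 12, 84]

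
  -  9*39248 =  - 353232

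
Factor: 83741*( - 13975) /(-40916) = 2^(-2 ) * 5^2*7^2*13^1*43^1*53^(  -  1 ) * 193^(-1 )*1709^1 = 1170280475/40916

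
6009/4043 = 1 + 1966/4043 = 1.49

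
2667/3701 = 2667/3701=0.72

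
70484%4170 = 3764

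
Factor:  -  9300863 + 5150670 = - 4150193 = -17^1*244129^1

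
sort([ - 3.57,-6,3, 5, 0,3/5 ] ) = [ - 6, - 3.57,  0,3/5 , 3, 5]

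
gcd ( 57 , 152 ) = 19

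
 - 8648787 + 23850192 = 15201405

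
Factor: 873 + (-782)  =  7^1*13^1 = 91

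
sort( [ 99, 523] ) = [99,  523 ] 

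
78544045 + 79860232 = 158404277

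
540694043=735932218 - 195238175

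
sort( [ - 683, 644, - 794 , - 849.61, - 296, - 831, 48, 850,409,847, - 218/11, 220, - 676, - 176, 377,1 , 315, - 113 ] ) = [ - 849.61, - 831, - 794, - 683, - 676, - 296, - 176, - 113, - 218/11,1,48, 220,  315, 377,409,644,  847, 850 ] 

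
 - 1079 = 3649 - 4728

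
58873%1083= 391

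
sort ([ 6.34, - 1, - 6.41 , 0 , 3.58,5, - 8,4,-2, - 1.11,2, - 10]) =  [ - 10, - 8,- 6.41, - 2 , - 1.11, - 1,0,2, 3.58, 4,5, 6.34 ]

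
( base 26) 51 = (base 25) 56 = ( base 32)43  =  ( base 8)203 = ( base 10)131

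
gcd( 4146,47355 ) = 3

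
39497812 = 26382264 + 13115548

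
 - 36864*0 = 0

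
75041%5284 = 1065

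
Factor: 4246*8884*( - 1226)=-46246514864=- 2^4*11^1*193^1*613^1*2221^1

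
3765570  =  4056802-291232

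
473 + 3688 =4161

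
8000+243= 8243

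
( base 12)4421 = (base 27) a87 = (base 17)18GG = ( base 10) 7513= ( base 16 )1D59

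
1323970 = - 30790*(- 43 )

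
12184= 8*1523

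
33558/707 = 47 + 47/101 = 47.47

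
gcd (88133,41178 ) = 1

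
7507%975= 682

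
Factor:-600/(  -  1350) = 2^2*3^(-2) = 4/9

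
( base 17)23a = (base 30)L9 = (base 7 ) 1602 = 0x27F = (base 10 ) 639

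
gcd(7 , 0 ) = 7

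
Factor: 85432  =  2^3* 59^1  *  181^1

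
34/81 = 34/81 = 0.42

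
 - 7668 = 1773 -9441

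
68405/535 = 127 + 92/107 = 127.86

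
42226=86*491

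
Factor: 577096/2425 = 2^3 * 5^( - 2) * 13^1* 31^1  *97^(-1)*179^1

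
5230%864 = 46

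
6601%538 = 145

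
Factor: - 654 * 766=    - 500964=- 2^2*3^1 * 109^1*383^1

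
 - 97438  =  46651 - 144089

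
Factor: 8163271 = 8163271^1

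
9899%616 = 43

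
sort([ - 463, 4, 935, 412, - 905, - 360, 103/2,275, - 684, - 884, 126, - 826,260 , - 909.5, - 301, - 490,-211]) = [ - 909.5,-905,  -  884,  -  826, - 684, - 490, - 463,-360, - 301, - 211 , 4,103/2,126,260, 275,412, 935]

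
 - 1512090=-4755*318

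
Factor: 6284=2^2*1571^1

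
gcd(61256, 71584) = 8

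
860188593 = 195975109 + 664213484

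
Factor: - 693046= - 2^1*197^1*1759^1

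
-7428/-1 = 7428 + 0/1 = 7428.00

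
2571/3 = 857 = 857.00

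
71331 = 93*767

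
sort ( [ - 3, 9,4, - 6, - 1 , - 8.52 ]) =[ - 8.52, - 6,-3,-1,4,  9]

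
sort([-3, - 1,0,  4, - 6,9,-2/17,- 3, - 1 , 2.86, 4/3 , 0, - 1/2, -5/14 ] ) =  [ - 6, - 3,-3, - 1 ,  -  1 ,  -  1/2 , - 5/14, - 2/17, 0 , 0, 4/3, 2.86,4 , 9]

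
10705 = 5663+5042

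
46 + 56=102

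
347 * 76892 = 26681524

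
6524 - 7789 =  - 1265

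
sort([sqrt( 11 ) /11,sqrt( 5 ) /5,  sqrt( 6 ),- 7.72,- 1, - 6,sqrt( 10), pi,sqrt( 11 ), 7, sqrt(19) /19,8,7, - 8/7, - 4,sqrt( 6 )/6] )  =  [-7.72, - 6, -4,-8/7,- 1,sqrt(19 ) /19, sqrt( 11) /11,sqrt(6 )/6,sqrt(5)/5 , sqrt( 6),pi, sqrt( 10 ), sqrt ( 11 ),7, 7,8] 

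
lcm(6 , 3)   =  6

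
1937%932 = 73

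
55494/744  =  9249/124 = 74.59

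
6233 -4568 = 1665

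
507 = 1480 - 973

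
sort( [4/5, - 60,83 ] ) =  [-60,  4/5,83] 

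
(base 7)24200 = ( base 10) 6272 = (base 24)al8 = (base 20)fdc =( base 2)1100010000000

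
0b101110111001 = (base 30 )3A1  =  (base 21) 6gj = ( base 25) 4k1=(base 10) 3001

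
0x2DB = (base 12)50B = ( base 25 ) 146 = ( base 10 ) 731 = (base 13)443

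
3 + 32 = 35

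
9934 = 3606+6328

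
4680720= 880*5319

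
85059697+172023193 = 257082890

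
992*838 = 831296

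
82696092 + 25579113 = 108275205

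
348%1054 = 348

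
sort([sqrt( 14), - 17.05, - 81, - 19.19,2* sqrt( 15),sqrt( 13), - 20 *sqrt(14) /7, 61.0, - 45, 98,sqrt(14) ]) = [ - 81, - 45, - 19.19,-17.05, - 20*sqrt(14 ) /7,sqrt( 13), sqrt ( 14), sqrt (14), 2*sqrt(15),61.0,98] 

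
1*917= 917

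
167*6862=1145954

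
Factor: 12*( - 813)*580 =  - 5658480 = - 2^4*3^2*5^1 * 29^1*271^1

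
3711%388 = 219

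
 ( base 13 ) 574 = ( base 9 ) 1254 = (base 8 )1654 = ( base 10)940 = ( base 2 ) 1110101100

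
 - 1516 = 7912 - 9428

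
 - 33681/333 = -11227/111 = - 101.14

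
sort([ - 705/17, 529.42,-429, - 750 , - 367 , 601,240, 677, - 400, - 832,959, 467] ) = [ - 832, - 750,-429,  -  400, - 367,-705/17, 240,467, 529.42, 601, 677,959]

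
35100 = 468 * 75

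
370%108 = 46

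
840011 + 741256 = 1581267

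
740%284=172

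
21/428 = 21/428 = 0.05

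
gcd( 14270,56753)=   1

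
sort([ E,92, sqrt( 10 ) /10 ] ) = [ sqrt(10)/10,E,92 ] 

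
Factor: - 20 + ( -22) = - 42 = - 2^1*3^1*7^1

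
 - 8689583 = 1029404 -9718987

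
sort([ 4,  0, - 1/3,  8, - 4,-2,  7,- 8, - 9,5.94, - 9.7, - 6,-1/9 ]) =[-9.7, - 9, - 8, - 6, - 4, -2,-1/3, - 1/9, 0 , 4,5.94 , 7, 8 ]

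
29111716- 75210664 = -46098948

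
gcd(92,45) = 1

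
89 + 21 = 110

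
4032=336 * 12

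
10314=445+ 9869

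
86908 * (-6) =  - 521448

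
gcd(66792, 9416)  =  88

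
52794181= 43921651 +8872530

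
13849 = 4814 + 9035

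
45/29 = 45/29  =  1.55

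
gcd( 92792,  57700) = 4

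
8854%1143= 853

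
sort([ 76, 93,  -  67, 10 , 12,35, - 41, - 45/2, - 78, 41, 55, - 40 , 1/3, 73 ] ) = [-78, - 67 , - 41, - 40, - 45/2 , 1/3, 10,12, 35,41,55, 73,76,93 ] 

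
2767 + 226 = 2993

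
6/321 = 2/107= 0.02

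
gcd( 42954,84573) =3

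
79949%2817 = 1073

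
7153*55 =393415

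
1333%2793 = 1333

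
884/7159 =884/7159 = 0.12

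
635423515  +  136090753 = 771514268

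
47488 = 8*5936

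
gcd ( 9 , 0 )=9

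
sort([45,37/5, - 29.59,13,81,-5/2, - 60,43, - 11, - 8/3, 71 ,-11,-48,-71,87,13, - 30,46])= [ - 71, - 60, - 48, - 30, - 29.59 , - 11, -11, - 8/3, - 5/2,  37/5,13,13,43,45 , 46,71, 81,  87 ]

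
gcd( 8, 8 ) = 8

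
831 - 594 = 237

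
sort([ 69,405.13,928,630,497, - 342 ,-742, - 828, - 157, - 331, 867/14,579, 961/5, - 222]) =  [ - 828,  -  742, - 342,  -  331, - 222, - 157, 867/14, 69, 961/5,405.13, 497,  579, 630,928]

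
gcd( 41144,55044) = 556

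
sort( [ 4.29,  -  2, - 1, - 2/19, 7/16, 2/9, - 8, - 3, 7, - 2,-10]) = [  -  10,- 8, - 3, - 2,  -  2, - 1, - 2/19, 2/9,7/16, 4.29  ,  7] 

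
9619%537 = 490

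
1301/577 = 1301/577  =  2.25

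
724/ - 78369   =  - 724/78369 = - 0.01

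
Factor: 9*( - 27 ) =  - 243 = - 3^5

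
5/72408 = 5/72408 = 0.00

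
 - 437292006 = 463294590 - 900586596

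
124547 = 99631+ 24916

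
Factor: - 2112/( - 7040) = 2^( - 1 )*3^1*5^( - 1) = 3/10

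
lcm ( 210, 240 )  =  1680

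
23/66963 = 23/66963 = 0.00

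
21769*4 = 87076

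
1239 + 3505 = 4744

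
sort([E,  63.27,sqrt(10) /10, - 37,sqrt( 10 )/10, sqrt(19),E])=[ - 37, sqrt( 10)/10, sqrt (10) /10, E,E,  sqrt( 19),63.27 ]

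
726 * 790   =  573540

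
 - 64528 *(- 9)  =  580752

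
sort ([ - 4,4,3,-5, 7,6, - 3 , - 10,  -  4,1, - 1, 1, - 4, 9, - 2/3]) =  [-10,-5, - 4,-4,-4 , - 3,-1,-2/3,1, 1,3, 4,6, 7, 9]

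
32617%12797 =7023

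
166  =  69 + 97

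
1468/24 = 367/6  =  61.17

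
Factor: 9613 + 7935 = 17548 = 2^2*41^1*107^1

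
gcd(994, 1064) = 14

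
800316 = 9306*86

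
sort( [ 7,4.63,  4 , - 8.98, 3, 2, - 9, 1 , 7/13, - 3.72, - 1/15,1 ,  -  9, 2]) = [-9,-9,-8.98, - 3.72 , - 1/15, 7/13 , 1 , 1,2 , 2,  3,4,4.63,7]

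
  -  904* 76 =  -  68704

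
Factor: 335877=3^1*111959^1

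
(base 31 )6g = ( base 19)AC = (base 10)202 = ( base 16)ca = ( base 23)8I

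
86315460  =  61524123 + 24791337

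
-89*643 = -57227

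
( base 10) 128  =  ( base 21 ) 62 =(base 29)4c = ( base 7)242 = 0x80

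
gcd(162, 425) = 1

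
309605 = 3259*95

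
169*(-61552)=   -  10402288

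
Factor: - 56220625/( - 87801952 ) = 2^( - 5 )*5^4*7^( - 1 )*23^1*593^( - 1)*661^( - 1)*3911^1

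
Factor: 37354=2^1*19^1*983^1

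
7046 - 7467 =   -  421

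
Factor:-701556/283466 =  -2^1*3^1*17^1*19^1*181^1*271^( - 1)*523^( - 1) = - 350778/141733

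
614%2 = 0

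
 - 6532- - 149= - 6383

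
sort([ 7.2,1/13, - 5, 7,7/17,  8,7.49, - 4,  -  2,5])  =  [ - 5, -4, - 2, 1/13 , 7/17,5, 7,7.2 , 7.49,8]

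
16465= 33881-17416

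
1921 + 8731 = 10652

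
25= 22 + 3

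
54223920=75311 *720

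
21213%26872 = 21213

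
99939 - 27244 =72695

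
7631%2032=1535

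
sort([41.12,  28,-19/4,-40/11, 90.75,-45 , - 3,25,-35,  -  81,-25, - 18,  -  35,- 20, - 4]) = [-81,-45,-35, - 35, - 25, - 20,-18, - 19/4,-4, - 40/11,-3, 25, 28, 41.12, 90.75 ] 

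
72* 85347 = 6144984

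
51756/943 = 51756/943 = 54.88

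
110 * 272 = 29920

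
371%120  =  11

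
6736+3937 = 10673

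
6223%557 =96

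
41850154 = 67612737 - 25762583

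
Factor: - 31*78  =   - 2^1*3^1*13^1*31^1 = - 2418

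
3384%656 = 104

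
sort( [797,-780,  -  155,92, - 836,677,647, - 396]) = [-836, - 780, - 396, - 155, 92, 647,677, 797 ] 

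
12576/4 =3144 = 3144.00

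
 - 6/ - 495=2/165= 0.01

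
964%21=19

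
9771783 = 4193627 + 5578156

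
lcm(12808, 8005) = 64040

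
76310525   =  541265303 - 464954778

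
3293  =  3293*1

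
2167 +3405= 5572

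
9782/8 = 4891/4 = 1222.75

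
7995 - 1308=6687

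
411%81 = 6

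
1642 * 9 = 14778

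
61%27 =7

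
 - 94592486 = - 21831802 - 72760684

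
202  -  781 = -579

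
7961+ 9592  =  17553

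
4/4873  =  4/4873 = 0.00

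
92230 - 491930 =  - 399700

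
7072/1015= 6 + 982/1015= 6.97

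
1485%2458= 1485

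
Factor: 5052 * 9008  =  2^6 * 3^1*421^1*563^1=45508416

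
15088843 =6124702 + 8964141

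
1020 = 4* 255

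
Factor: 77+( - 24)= 53^1=53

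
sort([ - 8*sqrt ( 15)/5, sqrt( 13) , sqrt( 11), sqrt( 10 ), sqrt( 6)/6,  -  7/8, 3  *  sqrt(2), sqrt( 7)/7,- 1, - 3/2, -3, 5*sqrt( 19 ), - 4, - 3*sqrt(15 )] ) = [ - 3*sqrt(15), - 8* sqrt( 15 )/5, - 4, - 3,-3/2,  -  1, - 7/8,sqrt(7)/7, sqrt( 6 ) /6, sqrt( 10 ), sqrt(11) , sqrt( 13), 3 * sqrt( 2 ), 5*sqrt( 19)]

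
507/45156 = 169/15052 = 0.01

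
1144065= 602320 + 541745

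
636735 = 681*935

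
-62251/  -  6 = 62251/6 = 10375.17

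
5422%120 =22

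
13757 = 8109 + 5648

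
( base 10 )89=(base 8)131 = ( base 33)2N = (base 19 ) 4d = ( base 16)59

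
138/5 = 138/5  =  27.60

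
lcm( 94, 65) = 6110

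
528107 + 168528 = 696635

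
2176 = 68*32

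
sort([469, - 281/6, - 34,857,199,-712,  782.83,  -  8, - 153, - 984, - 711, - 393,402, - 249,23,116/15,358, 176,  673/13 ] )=[ - 984, - 712, - 711, - 393 , - 249, - 153, - 281/6, - 34, - 8, 116/15,23 , 673/13 , 176,199, 358,402,  469,782.83,  857] 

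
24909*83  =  2067447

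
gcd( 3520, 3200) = 320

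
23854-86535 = -62681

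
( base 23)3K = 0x59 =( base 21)45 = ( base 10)89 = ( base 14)65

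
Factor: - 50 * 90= - 2^2*3^2 * 5^3 = - 4500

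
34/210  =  17/105 =0.16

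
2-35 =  - 33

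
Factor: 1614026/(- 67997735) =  - 2^1*5^( - 1)*13^( - 1 )*163^1*4951^1 *1046119^( - 1 )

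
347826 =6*57971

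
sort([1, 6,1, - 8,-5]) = [ - 8, - 5,1,1,6]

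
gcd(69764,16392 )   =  4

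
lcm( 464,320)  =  9280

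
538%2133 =538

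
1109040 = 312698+796342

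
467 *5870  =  2741290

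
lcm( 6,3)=6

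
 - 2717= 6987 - 9704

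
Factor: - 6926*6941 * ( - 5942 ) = 285651940772  =  2^2*11^1 * 631^1*2971^1*3463^1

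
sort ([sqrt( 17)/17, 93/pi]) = [ sqrt( 17)/17,  93/pi]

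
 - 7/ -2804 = 7/2804 = 0.00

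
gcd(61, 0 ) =61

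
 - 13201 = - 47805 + 34604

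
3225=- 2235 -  - 5460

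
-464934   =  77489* (  -  6)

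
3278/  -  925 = -3278/925 = - 3.54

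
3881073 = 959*4047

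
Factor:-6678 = -2^1 * 3^2*7^1*53^1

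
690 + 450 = 1140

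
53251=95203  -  41952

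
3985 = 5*797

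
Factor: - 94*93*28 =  - 2^3*3^1*7^1*31^1*47^1 = - 244776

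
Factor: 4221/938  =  9/2 = 2^( - 1 )*3^2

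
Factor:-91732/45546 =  - 2^1*3^( - 1 )*17^1 * 19^1*71^1* 7591^( - 1)= -45866/22773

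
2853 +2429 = 5282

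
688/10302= 344/5151= 0.07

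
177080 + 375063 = 552143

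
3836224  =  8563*448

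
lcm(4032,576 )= 4032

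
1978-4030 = -2052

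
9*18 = 162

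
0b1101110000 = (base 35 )p5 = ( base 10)880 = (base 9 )1177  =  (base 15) 3DA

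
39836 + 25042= 64878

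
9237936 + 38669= 9276605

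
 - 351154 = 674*( - 521 ) 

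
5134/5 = 5134/5 = 1026.80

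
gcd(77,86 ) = 1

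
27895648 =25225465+2670183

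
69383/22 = 3153 + 17/22   =  3153.77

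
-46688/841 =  - 46688/841 = - 55.51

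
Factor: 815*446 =363490 =2^1*5^1*163^1 * 223^1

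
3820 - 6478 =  -2658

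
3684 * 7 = 25788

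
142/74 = 71/37 = 1.92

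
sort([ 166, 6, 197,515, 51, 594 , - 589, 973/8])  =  [ - 589,6,51, 973/8, 166, 197, 515, 594 ] 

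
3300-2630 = 670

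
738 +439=1177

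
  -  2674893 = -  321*8333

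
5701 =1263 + 4438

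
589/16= 589/16 = 36.81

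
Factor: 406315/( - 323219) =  - 5^1 * 7^1*19^1*23^( - 2) = - 665/529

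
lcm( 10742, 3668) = 150388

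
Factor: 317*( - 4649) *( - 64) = 94318912 = 2^6*317^1*4649^1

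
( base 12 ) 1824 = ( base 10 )2908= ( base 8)5534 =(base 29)3d8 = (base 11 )2204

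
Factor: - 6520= -2^3*5^1*163^1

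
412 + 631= 1043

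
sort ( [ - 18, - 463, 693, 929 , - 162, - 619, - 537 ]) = [ - 619, - 537, - 463,-162, - 18, 693,  929 ]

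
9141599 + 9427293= 18568892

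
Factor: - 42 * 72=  - 2^4*3^3*7^1 = -  3024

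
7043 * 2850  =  20072550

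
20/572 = 5/143 = 0.03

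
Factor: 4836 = 2^2 * 3^1*13^1*31^1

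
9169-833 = 8336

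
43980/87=505 + 15/29  =  505.52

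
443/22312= 443/22312  =  0.02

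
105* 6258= 657090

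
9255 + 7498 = 16753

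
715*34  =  24310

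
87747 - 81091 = 6656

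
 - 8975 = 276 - 9251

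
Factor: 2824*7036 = 19869664=2^5 * 353^1*1759^1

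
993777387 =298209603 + 695567784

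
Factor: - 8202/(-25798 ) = 4101/12899 = 3^1*1367^1*  12899^ ( - 1 ) 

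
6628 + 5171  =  11799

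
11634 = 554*21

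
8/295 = 8/295 = 0.03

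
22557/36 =626 + 7/12 = 626.58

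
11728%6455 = 5273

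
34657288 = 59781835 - 25124547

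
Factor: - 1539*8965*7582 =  - 104609877570 = - 2^1*3^4*5^1*11^1*17^1 * 19^1 * 163^1 * 223^1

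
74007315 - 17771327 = 56235988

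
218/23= 218/23 = 9.48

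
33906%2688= 1650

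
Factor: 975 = 3^1* 5^2*13^1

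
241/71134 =241/71134=0.00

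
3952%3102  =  850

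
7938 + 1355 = 9293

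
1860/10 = 186 = 186.00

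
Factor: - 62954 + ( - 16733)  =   - 79687  =  -79687^1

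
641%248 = 145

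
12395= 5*2479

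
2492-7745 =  - 5253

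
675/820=135/164  =  0.82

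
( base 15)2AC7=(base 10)9187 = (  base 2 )10001111100011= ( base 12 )5397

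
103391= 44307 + 59084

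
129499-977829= - 848330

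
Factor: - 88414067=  - 7^1*103^1*149^1*823^1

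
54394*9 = 489546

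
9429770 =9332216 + 97554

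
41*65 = 2665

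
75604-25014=50590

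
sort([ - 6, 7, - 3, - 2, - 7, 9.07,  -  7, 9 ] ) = [- 7 ,-7, - 6, - 3, - 2, 7, 9, 9.07]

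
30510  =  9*3390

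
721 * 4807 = 3465847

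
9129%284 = 41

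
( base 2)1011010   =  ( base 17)55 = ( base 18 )50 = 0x5A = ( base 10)90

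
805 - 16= 789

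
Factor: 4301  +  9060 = 13361=31^1*431^1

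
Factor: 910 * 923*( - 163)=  - 2^1*5^1* 7^1*13^2*71^1*163^1 = - 136908590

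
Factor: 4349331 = 3^2 * 7^1*17^1*31^1*131^1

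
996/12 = 83  =  83.00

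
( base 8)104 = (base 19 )3B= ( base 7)125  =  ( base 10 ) 68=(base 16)44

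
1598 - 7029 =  - 5431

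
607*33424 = 20288368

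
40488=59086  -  18598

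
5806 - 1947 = 3859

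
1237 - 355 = 882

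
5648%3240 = 2408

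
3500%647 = 265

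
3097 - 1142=1955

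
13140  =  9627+3513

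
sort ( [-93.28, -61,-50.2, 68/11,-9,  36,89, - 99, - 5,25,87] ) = [ - 99,-93.28,-61, - 50.2, - 9,-5, 68/11, 25,36, 87, 89]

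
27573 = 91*303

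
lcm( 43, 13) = 559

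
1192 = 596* 2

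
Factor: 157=157^1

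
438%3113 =438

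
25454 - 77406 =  - 51952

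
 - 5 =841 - 846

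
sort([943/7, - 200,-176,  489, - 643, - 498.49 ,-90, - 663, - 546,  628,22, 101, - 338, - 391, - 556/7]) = [ - 663, - 643, - 546, - 498.49, -391, - 338, - 200 , -176,  -  90, - 556/7,22,101, 943/7 , 489 , 628]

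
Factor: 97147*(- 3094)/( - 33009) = 2^1*3^ ( - 1 )*7^1*13^1*17^1*19^1*5113^1*11003^( - 1)= 300572818/33009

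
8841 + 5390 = 14231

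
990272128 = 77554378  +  912717750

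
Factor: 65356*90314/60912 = 2^( - 1 ) * 3^( - 4 )*7^1*47^( - 1)*6451^1*16339^1 = 737820223/7614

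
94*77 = 7238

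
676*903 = 610428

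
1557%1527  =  30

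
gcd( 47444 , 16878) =58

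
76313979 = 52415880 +23898099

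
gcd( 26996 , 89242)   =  2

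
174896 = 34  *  5144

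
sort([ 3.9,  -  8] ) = [- 8, 3.9 ]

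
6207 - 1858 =4349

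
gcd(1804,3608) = 1804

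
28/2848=7/712 = 0.01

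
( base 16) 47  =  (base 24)2n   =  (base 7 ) 131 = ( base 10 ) 71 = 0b1000111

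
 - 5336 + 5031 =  - 305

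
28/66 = 14/33 = 0.42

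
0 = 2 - 2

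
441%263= 178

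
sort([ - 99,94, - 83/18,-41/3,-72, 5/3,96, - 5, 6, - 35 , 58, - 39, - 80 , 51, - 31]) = [-99, - 80, - 72, - 39 ,- 35 , - 31, - 41/3,  -  5,-83/18,5/3, 6, 51, 58, 94 , 96]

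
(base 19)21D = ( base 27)10P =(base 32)NI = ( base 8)1362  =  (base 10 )754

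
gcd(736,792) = 8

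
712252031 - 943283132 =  - 231031101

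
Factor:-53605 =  - 5^1*71^1*151^1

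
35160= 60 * 586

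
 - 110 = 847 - 957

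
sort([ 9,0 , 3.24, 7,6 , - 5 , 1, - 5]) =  [ - 5,-5, 0,  1, 3.24, 6, 7, 9] 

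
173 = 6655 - 6482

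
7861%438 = 415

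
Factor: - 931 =- 7^2 * 19^1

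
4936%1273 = 1117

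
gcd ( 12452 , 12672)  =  44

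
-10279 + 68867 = 58588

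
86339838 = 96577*894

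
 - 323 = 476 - 799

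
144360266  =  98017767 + 46342499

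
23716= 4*5929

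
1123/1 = 1123 = 1123.00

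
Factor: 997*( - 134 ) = - 2^1*67^1*997^1 = - 133598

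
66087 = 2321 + 63766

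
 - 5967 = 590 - 6557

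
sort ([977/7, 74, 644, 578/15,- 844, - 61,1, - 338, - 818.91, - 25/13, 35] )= [ - 844, - 818.91, - 338,  -  61, - 25/13, 1, 35, 578/15, 74, 977/7, 644 ]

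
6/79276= 3/39638  =  0.00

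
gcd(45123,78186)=3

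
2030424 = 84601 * 24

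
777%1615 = 777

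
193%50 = 43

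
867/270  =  3+19/90 = 3.21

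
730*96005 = 70083650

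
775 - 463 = 312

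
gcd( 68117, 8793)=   1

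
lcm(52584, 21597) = 1209432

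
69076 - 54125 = 14951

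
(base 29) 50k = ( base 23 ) 7mg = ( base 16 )1081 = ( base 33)3t1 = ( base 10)4225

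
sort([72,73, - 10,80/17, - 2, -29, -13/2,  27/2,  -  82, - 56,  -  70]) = [ - 82, - 70, - 56, - 29, - 10, - 13/2,-2, 80/17,27/2,72,73]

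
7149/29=7149/29 = 246.52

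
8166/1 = 8166 = 8166.00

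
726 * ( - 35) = -25410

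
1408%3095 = 1408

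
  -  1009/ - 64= 1009/64=15.77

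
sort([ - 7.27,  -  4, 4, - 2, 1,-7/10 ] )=[ - 7.27, - 4, - 2, - 7/10,1, 4]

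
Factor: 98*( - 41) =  - 4018 = - 2^1*  7^2*41^1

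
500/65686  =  250/32843 = 0.01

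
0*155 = 0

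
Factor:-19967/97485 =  - 3^(- 1 ) * 5^ (  -  1)*41^1*67^( - 1)*97^( - 1)*487^1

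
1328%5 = 3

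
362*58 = 20996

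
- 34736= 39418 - 74154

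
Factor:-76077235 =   -  5^1*13^1*19^1 *229^1*269^1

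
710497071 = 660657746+49839325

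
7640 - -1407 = 9047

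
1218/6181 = 174/883 = 0.20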